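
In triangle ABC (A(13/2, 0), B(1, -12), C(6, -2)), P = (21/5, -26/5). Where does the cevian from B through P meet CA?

(19/3, -2/3)

Barycentric coordinates of P with respect to ABC: (2/5, 2/5, 1/5).
On side CA the B-coordinate is zero; dropping P's B-weight 2/5 and renormalizing the remaining 1/5 : 2/5 gives weights 1/3, 2/3 on C, A.
Q = (1/3)·(6, -2) + (2/3)·(13/2, 0) = (19/3, -2/3).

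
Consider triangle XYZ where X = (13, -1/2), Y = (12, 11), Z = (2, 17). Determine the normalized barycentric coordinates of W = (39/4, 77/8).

Signed area of the reference triangle: [XYZ] = ½·(13·(11−17) + 12·(17−(-1/2)) + 2·(-1/2−11)) = ½·(-78 + 210 − 23) = 109/2.
[WYZ] = ½·((39/4)·(11−17) + 12·(17−(77/8)) + 2·(77/8−11)) = ½·(-117/2 + 177/2 − 11/4) = 109/8, so the X-coordinate is (109/8)/(109/2) = 1/4.
[XWZ] = ½·(13·(77/8−17) + (39/4)·(17−(-1/2)) + 2·(-1/2−(77/8))) = ½·(-767/8 + 1365/8 − 81/4) = 109/4, so the Y-coordinate is 1/2.
[XYW] = ½·(13·(11−(77/8)) + 12·(77/8−(-1/2)) + (39/4)·(-1/2−11)) = ½·(143/8 + 243/2 − 897/8) = 109/8, so the Z-coordinate is 1/4.
Check: 1/4 + 1/2 + 1/4 = 1.

(1/4, 1/2, 1/4)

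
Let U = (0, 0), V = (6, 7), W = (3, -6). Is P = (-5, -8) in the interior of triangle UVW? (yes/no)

Barycentric coordinates of P: (98/57, -18/19, 13/57).
The three coordinates are positive, negative, positive; a point is interior exactly when all three are positive.

no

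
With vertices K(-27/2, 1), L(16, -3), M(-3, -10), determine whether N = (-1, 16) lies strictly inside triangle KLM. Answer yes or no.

no

Barycentric coordinates of N: (192/113, 118/113, -197/113).
The three coordinates are positive, positive, negative; a point is interior exactly when all three are positive.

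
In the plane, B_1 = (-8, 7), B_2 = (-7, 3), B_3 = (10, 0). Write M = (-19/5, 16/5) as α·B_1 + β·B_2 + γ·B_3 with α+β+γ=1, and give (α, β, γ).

Signed area of the reference triangle: [B_1B_2B_3] = ½·((-8)·(3−0) + (-7)·(0−7) + 10·(7−3)) = ½·(-24 + 49 + 40) = 65/2.
[MB_2B_3] = ½·((-19/5)·(3−0) + (-7)·(0−(16/5)) + 10·(16/5−3)) = ½·(-57/5 + 112/5 + 2) = 13/2, so the B_1-coordinate is (13/2)/(65/2) = 1/5.
[B_1MB_3] = ½·((-8)·(16/5−0) + (-19/5)·(0−7) + 10·(7−(16/5))) = ½·(-128/5 + 133/5 + 38) = 39/2, so the B_2-coordinate is 3/5.
[B_1B_2M] = ½·((-8)·(3−(16/5)) + (-7)·(16/5−7) + (-19/5)·(7−3)) = ½·(8/5 + 133/5 − 76/5) = 13/2, so the B_3-coordinate is 1/5.

(1/5, 3/5, 1/5)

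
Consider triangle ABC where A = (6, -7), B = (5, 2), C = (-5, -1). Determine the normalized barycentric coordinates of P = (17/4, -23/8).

Signed area of the reference triangle: [ABC] = ½·(6·(2−(-1)) + 5·(-1−(-7)) + (-5)·(-7−2)) = ½·(18 + 30 + 45) = 93/2.
[PBC] = ½·((17/4)·(2−(-1)) + 5·(-1−(-23/8)) + (-5)·(-23/8−2)) = ½·(51/4 + 75/8 + 195/8) = 93/4, so the A-coordinate is (93/4)/(93/2) = 1/2.
[APC] = ½·(6·(-23/8−(-1)) + (17/4)·(-1−(-7)) + (-5)·(-7−(-23/8))) = ½·(-45/4 + 51/2 + 165/8) = 279/16, so the B-coordinate is 3/8.
[ABP] = ½·(6·(2−(-23/8)) + 5·(-23/8−(-7)) + (17/4)·(-7−2)) = ½·(117/4 + 165/8 − 153/4) = 93/16, so the C-coordinate is 1/8.
Check: 1/2 + 3/8 + 1/8 = 1.

(1/2, 3/8, 1/8)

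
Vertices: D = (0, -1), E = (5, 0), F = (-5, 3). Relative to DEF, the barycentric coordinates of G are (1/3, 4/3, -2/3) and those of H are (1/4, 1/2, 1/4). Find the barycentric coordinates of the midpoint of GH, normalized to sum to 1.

(7/24, 11/12, -5/24)

Since both coordinate triples sum to 1, the midpoint's barycentrics are the componentwise average.
(1/3+1/4)/2 = 7/24; similarly 11/12 and -5/24.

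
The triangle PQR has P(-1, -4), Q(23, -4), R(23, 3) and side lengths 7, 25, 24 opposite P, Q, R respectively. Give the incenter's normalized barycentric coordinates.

(1/8, 25/56, 3/7)

The incenter has barycentric coordinates proportional to the opposite side lengths: (7 : 25 : 24).
Normalizing by 7+25+24 = 56 gives (1/8, 25/56, 3/7).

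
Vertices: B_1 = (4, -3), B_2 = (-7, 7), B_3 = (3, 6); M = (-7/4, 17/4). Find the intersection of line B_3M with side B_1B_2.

(-10/3, 11/3)

Barycentric coordinates of M with respect to B_1B_2B_3: (1/4, 1/2, 1/4).
On side B_1B_2 the B_3-coordinate is zero; dropping M's B_3-weight 1/4 and renormalizing the remaining 1/4 : 1/2 gives weights 1/3, 2/3 on B_1, B_2.
N = (1/3)·(4, -3) + (2/3)·(-7, 7) = (-10/3, 11/3).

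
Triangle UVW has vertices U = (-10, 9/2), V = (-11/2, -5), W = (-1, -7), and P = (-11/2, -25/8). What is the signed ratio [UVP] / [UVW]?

[UVW] = ½·((-10)·(-5−(-7)) + (-11/2)·(-7−(9/2)) + (-1)·(9/2−(-5))) = ½·(-20 + 253/4 − 19/2) = 135/8.
[UVP] = ½·((-10)·(-5−(-25/8)) + (-11/2)·(-25/8−(9/2)) + (-11/2)·(9/2−(-5))) = ½·(75/4 + 671/16 − 209/4) = 135/32, so the ratio is (135/32)/(135/8) = 1/4.

1/4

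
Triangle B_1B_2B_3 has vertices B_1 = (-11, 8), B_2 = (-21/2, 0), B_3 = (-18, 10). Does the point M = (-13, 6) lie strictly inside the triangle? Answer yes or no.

yes

Barycentric coordinates of M: (4/11, 18/55, 17/55).
The three coordinates are positive, positive, positive; a point is interior exactly when all three are positive.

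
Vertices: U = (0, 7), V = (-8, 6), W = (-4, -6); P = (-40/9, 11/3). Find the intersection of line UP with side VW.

(-20/3, 2)

Barycentric coordinates of P with respect to UVW: (1/3, 4/9, 2/9).
On side VW the U-coordinate is zero; dropping P's U-weight 1/3 and renormalizing the remaining 4/9 : 2/9 gives weights 2/3, 1/3 on V, W.
Q = (2/3)·(-8, 6) + (1/3)·(-4, -6) = (-20/3, 2).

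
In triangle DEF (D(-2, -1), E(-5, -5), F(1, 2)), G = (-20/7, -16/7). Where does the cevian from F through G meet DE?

(-7/2, -3)

Barycentric coordinates of G with respect to DEF: (3/7, 3/7, 1/7).
On side DE the F-coordinate is zero; dropping G's F-weight 1/7 and renormalizing the remaining 3/7 : 3/7 gives weights 1/2, 1/2 on D, E.
H = (1/2)·(-2, -1) + (1/2)·(-5, -5) = (-7/2, -3).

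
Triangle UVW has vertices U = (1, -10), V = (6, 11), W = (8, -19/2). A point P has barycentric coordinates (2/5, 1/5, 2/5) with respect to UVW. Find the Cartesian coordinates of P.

(24/5, -28/5)

P = (2/5)·U + (1/5)·V + (2/5)·W.
x-coordinate: (2/5)·1 + (1/5)·6 + (2/5)·8 = 24/5.
y-coordinate: (2/5)·(-10) + (1/5)·11 + (2/5)·(-19/2) = -28/5.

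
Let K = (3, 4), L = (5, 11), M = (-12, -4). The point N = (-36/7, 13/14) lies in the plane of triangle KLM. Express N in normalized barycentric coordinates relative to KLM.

(3/14, 3/14, 4/7)

Signed area of the reference triangle: [KLM] = ½·(3·(11−(-4)) + 5·(-4−4) + (-12)·(4−11)) = ½·(45 − 40 + 84) = 89/2.
[NLM] = ½·((-36/7)·(11−(-4)) + 5·(-4−(13/14)) + (-12)·(13/14−11)) = ½·(-540/7 − 345/14 + 846/7) = 267/28, so the K-coordinate is (267/28)/(89/2) = 3/14.
[KNM] = ½·(3·(13/14−(-4)) + (-36/7)·(-4−4) + (-12)·(4−(13/14))) = ½·(207/14 + 288/7 − 258/7) = 267/28, so the L-coordinate is 3/14.
[KLN] = ½·(3·(11−(13/14)) + 5·(13/14−4) + (-36/7)·(4−11)) = ½·(423/14 − 215/14 + 36) = 178/7, so the M-coordinate is 4/7.
Check: 3/14 + 3/14 + 4/7 = 1.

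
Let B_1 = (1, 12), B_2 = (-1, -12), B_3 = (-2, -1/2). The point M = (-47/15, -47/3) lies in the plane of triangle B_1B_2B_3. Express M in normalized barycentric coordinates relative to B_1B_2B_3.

Signed area of the reference triangle: [B_1B_2B_3] = ½·(1·(-12−(-1/2)) + (-1)·(-1/2−12) + (-2)·(12−(-12))) = ½·(-23/2 + 25/2 − 48) = -47/2.
[MB_2B_3] = ½·((-47/15)·(-12−(-1/2)) + (-1)·(-1/2−(-47/3)) + (-2)·(-47/3−(-12))) = ½·(1081/30 − 91/6 + 22/3) = 141/10, so the B_1-coordinate is (141/10)/(-47/2) = -3/5.
[B_1MB_3] = ½·(1·(-47/3−(-1/2)) + (-47/15)·(-1/2−12) + (-2)·(12−(-47/3))) = ½·(-91/6 + 235/6 − 166/3) = -47/3, so the B_2-coordinate is 2/3.
[B_1B_2M] = ½·(1·(-12−(-47/3)) + (-1)·(-47/3−12) + (-47/15)·(12−(-12))) = ½·(11/3 + 83/3 − 376/5) = -329/15, so the B_3-coordinate is 14/15.
Check: -3/5 + 2/3 + 14/15 = 1.

(-3/5, 2/3, 14/15)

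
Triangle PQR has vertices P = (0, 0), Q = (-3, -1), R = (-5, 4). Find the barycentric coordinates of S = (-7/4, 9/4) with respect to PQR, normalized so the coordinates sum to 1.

Signed area of the reference triangle: [PQR] = ½·(0·(-1−4) + (-3)·(4−0) + (-5)·(0−(-1))) = ½·(0 − 12 − 5) = -17/2.
[SQR] = ½·((-7/4)·(-1−4) + (-3)·(4−(9/4)) + (-5)·(9/4−(-1))) = ½·(35/4 − 21/4 − 65/4) = -51/8, so the P-coordinate is (-51/8)/(-17/2) = 3/4.
[PSR] = ½·(0·(9/4−4) + (-7/4)·(4−0) + (-5)·(0−(9/4))) = ½·(0 − 7 + 45/4) = 17/8, so the Q-coordinate is -1/4.
[PQS] = ½·(0·(-1−(9/4)) + (-3)·(9/4−0) + (-7/4)·(0−(-1))) = ½·(0 − 27/4 − 7/4) = -17/4, so the R-coordinate is 1/2.
Check: 3/4 − 1/4 + 1/2 = 1.

(3/4, -1/4, 1/2)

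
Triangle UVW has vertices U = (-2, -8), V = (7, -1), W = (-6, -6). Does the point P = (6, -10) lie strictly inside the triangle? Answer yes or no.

no

Barycentric coordinates of P: (56/23, 4/23, -37/23).
The three coordinates are positive, positive, negative; a point is interior exactly when all three are positive.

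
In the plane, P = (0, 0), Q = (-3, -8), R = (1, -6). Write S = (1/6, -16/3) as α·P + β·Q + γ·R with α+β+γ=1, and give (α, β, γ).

(1/6, 1/6, 2/3)

Signed area of the reference triangle: [PQR] = ½·(0·(-8−(-6)) + (-3)·(-6−0) + 1·(0−(-8))) = ½·(0 + 18 + 8) = 13.
[SQR] = ½·((1/6)·(-8−(-6)) + (-3)·(-6−(-16/3)) + 1·(-16/3−(-8))) = ½·(-1/3 + 2 + 8/3) = 13/6, so the P-coordinate is (13/6)/13 = 1/6.
[PSR] = ½·(0·(-16/3−(-6)) + (1/6)·(-6−0) + 1·(0−(-16/3))) = ½·(0 − 1 + 16/3) = 13/6, so the Q-coordinate is 1/6.
[PQS] = ½·(0·(-8−(-16/3)) + (-3)·(-16/3−0) + (1/6)·(0−(-8))) = ½·(0 + 16 + 4/3) = 26/3, so the R-coordinate is 2/3.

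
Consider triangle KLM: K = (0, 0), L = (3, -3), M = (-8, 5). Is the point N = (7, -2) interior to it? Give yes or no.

no

Barycentric coordinates of N: (43/9, -19/9, -5/3).
The three coordinates are positive, negative, negative; a point is interior exactly when all three are positive.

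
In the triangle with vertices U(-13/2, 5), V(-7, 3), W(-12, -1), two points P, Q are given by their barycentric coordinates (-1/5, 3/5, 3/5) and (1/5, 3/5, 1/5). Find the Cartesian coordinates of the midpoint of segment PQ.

Barycentric coordinates of the midpoint are the average: (0, 3/5, 2/5).
Converting: 0·U + (3/5)·V + (2/5)·W = (-9, 7/5).

(-9, 7/5)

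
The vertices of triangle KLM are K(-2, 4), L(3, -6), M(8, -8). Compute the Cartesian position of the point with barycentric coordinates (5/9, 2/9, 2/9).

N = (5/9)·K + (2/9)·L + (2/9)·M.
x-coordinate: (5/9)·(-2) + (2/9)·3 + (2/9)·8 = 4/3.
y-coordinate: (5/9)·4 + (2/9)·(-6) + (2/9)·(-8) = -8/9.

(4/3, -8/9)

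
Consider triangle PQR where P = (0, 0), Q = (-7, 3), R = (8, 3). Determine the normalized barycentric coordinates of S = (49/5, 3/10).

Signed area of the reference triangle: [PQR] = ½·(0·(3−3) + (-7)·(3−0) + 8·(0−3)) = ½·(0 − 21 − 24) = -45/2.
[SQR] = ½·((49/5)·(3−3) + (-7)·(3−(3/10)) + 8·(3/10−3)) = ½·(0 − 189/10 − 108/5) = -81/4, so the P-coordinate is (-81/4)/(-45/2) = 9/10.
[PSR] = ½·(0·(3/10−3) + (49/5)·(3−0) + 8·(0−(3/10))) = ½·(0 + 147/5 − 12/5) = 27/2, so the Q-coordinate is -3/5.
[PQS] = ½·(0·(3−(3/10)) + (-7)·(3/10−0) + (49/5)·(0−3)) = ½·(0 − 21/10 − 147/5) = -63/4, so the R-coordinate is 7/10.
Check: 9/10 − 3/5 + 7/10 = 1.

(9/10, -3/5, 7/10)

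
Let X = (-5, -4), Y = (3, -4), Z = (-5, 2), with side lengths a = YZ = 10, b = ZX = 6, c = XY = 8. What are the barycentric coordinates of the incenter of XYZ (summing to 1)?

The incenter has barycentric coordinates proportional to the opposite side lengths: (10 : 6 : 8).
Normalizing by 10+6+8 = 24 gives (5/12, 1/4, 1/3).

(5/12, 1/4, 1/3)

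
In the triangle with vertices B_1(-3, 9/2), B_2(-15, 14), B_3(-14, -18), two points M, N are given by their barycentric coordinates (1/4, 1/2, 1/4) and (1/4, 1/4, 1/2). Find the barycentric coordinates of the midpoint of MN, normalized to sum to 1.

(1/4, 3/8, 3/8)

Since both coordinate triples sum to 1, the midpoint's barycentrics are the componentwise average.
(1/4+1/4)/2 = 1/4; similarly 3/8 and 3/8.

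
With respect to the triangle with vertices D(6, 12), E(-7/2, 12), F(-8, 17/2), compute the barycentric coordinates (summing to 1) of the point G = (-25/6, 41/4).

Signed area of the reference triangle: [DEF] = ½·(6·(12−(17/2)) + (-7/2)·(17/2−12) + (-8)·(12−12)) = ½·(21 + 49/4 + 0) = 133/8.
[GEF] = ½·((-25/6)·(12−(17/2)) + (-7/2)·(17/2−(41/4)) + (-8)·(41/4−12)) = ½·(-175/12 + 49/8 + 14) = 133/48, so the D-coordinate is (133/48)/(133/8) = 1/6.
[DGF] = ½·(6·(41/4−(17/2)) + (-25/6)·(17/2−12) + (-8)·(12−(41/4))) = ½·(21/2 + 175/12 − 14) = 133/24, so the E-coordinate is 1/3.
[DEG] = ½·(6·(12−(41/4)) + (-7/2)·(41/4−12) + (-25/6)·(12−12)) = ½·(21/2 + 49/8 + 0) = 133/16, so the F-coordinate is 1/2.

(1/6, 1/3, 1/2)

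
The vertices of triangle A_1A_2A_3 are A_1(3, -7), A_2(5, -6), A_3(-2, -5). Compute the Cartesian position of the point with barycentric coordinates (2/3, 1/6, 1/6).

(5/2, -13/2)

P = (2/3)·A_1 + (1/6)·A_2 + (1/6)·A_3.
x-coordinate: (2/3)·3 + (1/6)·5 + (1/6)·(-2) = 5/2.
y-coordinate: (2/3)·(-7) + (1/6)·(-6) + (1/6)·(-5) = -13/2.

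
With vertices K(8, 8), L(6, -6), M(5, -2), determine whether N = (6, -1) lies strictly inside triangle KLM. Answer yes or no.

Barycentric coordinates of N: (5/22, 7/22, 5/11).
The three coordinates are positive, positive, positive; a point is interior exactly when all three are positive.

yes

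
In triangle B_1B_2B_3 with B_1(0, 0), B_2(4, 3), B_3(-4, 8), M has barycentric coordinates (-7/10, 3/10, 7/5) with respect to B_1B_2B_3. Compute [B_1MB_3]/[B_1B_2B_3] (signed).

The signed ratio [B_1MB_3]/[B_1B_2B_3] equals the barycentric coordinate of M at vertex B_2, which is 3/10.

3/10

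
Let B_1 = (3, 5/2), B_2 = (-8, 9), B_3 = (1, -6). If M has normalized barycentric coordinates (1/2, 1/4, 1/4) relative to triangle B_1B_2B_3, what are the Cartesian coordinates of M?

(-1/4, 2)

M = (1/2)·B_1 + (1/4)·B_2 + (1/4)·B_3.
x-coordinate: (1/2)·3 + (1/4)·(-8) + (1/4)·1 = -1/4.
y-coordinate: (1/2)·(5/2) + (1/4)·9 + (1/4)·(-6) = 2.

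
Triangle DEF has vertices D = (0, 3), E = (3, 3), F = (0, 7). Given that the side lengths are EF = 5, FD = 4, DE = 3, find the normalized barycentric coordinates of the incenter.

The incenter has barycentric coordinates proportional to the opposite side lengths: (5 : 4 : 3).
Normalizing by 5+4+3 = 12 gives (5/12, 1/3, 1/4).

(5/12, 1/3, 1/4)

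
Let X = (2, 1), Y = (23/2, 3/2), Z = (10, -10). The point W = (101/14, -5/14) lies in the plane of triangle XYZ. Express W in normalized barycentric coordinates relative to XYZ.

(3/7, 3/7, 1/7)

Signed area of the reference triangle: [XYZ] = ½·(2·(3/2−(-10)) + (23/2)·(-10−1) + 10·(1−(3/2))) = ½·(23 − 253/2 − 5) = -217/4.
[WYZ] = ½·((101/14)·(3/2−(-10)) + (23/2)·(-10−(-5/14)) + 10·(-5/14−(3/2))) = ½·(2323/28 − 3105/28 − 130/7) = -93/4, so the X-coordinate is (-93/4)/(-217/4) = 3/7.
[XWZ] = ½·(2·(-5/14−(-10)) + (101/14)·(-10−1) + 10·(1−(-5/14))) = ½·(135/7 − 1111/14 + 95/7) = -93/4, so the Y-coordinate is 3/7.
[XYW] = ½·(2·(3/2−(-5/14)) + (23/2)·(-5/14−1) + (101/14)·(1−(3/2))) = ½·(26/7 − 437/28 − 101/28) = -31/4, so the Z-coordinate is 1/7.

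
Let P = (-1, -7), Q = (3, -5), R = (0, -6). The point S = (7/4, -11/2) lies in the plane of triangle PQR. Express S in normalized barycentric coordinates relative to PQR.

(1/8, 5/8, 1/4)

Signed area of the reference triangle: [PQR] = ½·((-1)·(-5−(-6)) + 3·(-6−(-7)) + 0·(-7−(-5))) = ½·(-1 + 3 + 0) = 1.
[SQR] = ½·((7/4)·(-5−(-6)) + 3·(-6−(-11/2)) + 0·(-11/2−(-5))) = ½·(7/4 − 3/2 + 0) = 1/8, so the P-coordinate is (1/8)/1 = 1/8.
[PSR] = ½·((-1)·(-11/2−(-6)) + (7/4)·(-6−(-7)) + 0·(-7−(-11/2))) = ½·(-1/2 + 7/4 + 0) = 5/8, so the Q-coordinate is 5/8.
[PQS] = ½·((-1)·(-5−(-11/2)) + 3·(-11/2−(-7)) + (7/4)·(-7−(-5))) = ½·(-1/2 + 9/2 − 7/2) = 1/4, so the R-coordinate is 1/4.
Check: 1/8 + 5/8 + 1/4 = 1.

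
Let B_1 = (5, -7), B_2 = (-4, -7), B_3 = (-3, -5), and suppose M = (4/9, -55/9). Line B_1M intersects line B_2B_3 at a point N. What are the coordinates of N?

(-16/5, -27/5)

Barycentric coordinates of M with respect to B_1B_2B_3: (4/9, 1/9, 4/9).
On side B_2B_3 the B_1-coordinate is zero; dropping M's B_1-weight 4/9 and renormalizing the remaining 1/9 : 4/9 gives weights 1/5, 4/5 on B_2, B_3.
N = (1/5)·(-4, -7) + (4/5)·(-3, -5) = (-16/5, -27/5).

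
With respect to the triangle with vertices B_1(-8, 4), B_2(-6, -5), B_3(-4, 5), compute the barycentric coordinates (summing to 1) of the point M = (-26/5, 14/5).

(1/5, 1/5, 3/5)

Signed area of the reference triangle: [B_1B_2B_3] = ½·((-8)·(-5−5) + (-6)·(5−4) + (-4)·(4−(-5))) = ½·(80 − 6 − 36) = 19.
[MB_2B_3] = ½·((-26/5)·(-5−5) + (-6)·(5−(14/5)) + (-4)·(14/5−(-5))) = ½·(52 − 66/5 − 156/5) = 19/5, so the B_1-coordinate is (19/5)/19 = 1/5.
[B_1MB_3] = ½·((-8)·(14/5−5) + (-26/5)·(5−4) + (-4)·(4−(14/5))) = ½·(88/5 − 26/5 − 24/5) = 19/5, so the B_2-coordinate is 1/5.
[B_1B_2M] = ½·((-8)·(-5−(14/5)) + (-6)·(14/5−4) + (-26/5)·(4−(-5))) = ½·(312/5 + 36/5 − 234/5) = 57/5, so the B_3-coordinate is 3/5.
Check: 1/5 + 1/5 + 3/5 = 1.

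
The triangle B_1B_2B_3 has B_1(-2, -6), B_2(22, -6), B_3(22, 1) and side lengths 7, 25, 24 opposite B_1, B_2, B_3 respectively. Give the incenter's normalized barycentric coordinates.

The incenter has barycentric coordinates proportional to the opposite side lengths: (7 : 25 : 24).
Normalizing by 7+25+24 = 56 gives (1/8, 25/56, 3/7).

(1/8, 25/56, 3/7)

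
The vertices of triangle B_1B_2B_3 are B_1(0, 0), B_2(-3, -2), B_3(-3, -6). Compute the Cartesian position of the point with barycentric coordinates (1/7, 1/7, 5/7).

M = (1/7)·B_1 + (1/7)·B_2 + (5/7)·B_3.
x-coordinate: (1/7)·0 + (1/7)·(-3) + (5/7)·(-3) = -18/7.
y-coordinate: (1/7)·0 + (1/7)·(-2) + (5/7)·(-6) = -32/7.

(-18/7, -32/7)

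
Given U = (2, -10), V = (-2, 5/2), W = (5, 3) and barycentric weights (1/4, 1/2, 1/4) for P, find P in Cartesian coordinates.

P = (1/4)·U + (1/2)·V + (1/4)·W.
x-coordinate: (1/4)·2 + (1/2)·(-2) + (1/4)·5 = 3/4.
y-coordinate: (1/4)·(-10) + (1/2)·(5/2) + (1/4)·3 = -1/2.

(3/4, -1/2)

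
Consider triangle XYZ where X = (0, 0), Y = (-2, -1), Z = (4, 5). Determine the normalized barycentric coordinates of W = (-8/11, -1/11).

(4/11, 6/11, 1/11)

Signed area of the reference triangle: [XYZ] = ½·(0·(-1−5) + (-2)·(5−0) + 4·(0−(-1))) = ½·(0 − 10 + 4) = -3.
[WYZ] = ½·((-8/11)·(-1−5) + (-2)·(5−(-1/11)) + 4·(-1/11−(-1))) = ½·(48/11 − 112/11 + 40/11) = -12/11, so the X-coordinate is (-12/11)/(-3) = 4/11.
[XWZ] = ½·(0·(-1/11−5) + (-8/11)·(5−0) + 4·(0−(-1/11))) = ½·(0 − 40/11 + 4/11) = -18/11, so the Y-coordinate is 6/11.
[XYW] = ½·(0·(-1−(-1/11)) + (-2)·(-1/11−0) + (-8/11)·(0−(-1))) = ½·(0 + 2/11 − 8/11) = -3/11, so the Z-coordinate is 1/11.
Check: 4/11 + 6/11 + 1/11 = 1.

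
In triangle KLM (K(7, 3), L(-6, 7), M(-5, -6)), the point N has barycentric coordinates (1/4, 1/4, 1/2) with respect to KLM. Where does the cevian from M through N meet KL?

(1/2, 5)

Line MN meets KL where the M-coordinate vanishes; zeroing N's M-weight and renormalizing leaves K, L-weights 1/4 : 1/4 → (1/2, 1/2).
So J = (1/2)·K + (1/2)·L = (1/2, 5).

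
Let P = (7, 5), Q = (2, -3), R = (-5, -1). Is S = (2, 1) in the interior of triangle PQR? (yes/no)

yes

Barycentric coordinates of S: (14/33, 3/11, 10/33).
The three coordinates are positive, positive, positive; a point is interior exactly when all three are positive.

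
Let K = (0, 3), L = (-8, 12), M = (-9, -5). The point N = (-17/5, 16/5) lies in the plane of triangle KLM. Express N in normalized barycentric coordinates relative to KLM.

(3/5, 1/5, 1/5)

Signed area of the reference triangle: [KLM] = ½·(0·(12−(-5)) + (-8)·(-5−3) + (-9)·(3−12)) = ½·(0 + 64 + 81) = 145/2.
[NLM] = ½·((-17/5)·(12−(-5)) + (-8)·(-5−(16/5)) + (-9)·(16/5−12)) = ½·(-289/5 + 328/5 + 396/5) = 87/2, so the K-coordinate is (87/2)/(145/2) = 3/5.
[KNM] = ½·(0·(16/5−(-5)) + (-17/5)·(-5−3) + (-9)·(3−(16/5))) = ½·(0 + 136/5 + 9/5) = 29/2, so the L-coordinate is 1/5.
[KLN] = ½·(0·(12−(16/5)) + (-8)·(16/5−3) + (-17/5)·(3−12)) = ½·(0 − 8/5 + 153/5) = 29/2, so the M-coordinate is 1/5.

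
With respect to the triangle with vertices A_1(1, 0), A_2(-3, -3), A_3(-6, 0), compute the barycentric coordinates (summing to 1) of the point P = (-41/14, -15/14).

Signed area of the reference triangle: [A_1A_2A_3] = ½·(1·(-3−0) + (-3)·(0−0) + (-6)·(0−(-3))) = ½·(-3 + 0 − 18) = -21/2.
[PA_2A_3] = ½·((-41/14)·(-3−0) + (-3)·(0−(-15/14)) + (-6)·(-15/14−(-3))) = ½·(123/14 − 45/14 − 81/7) = -3, so the A_1-coordinate is (-3)/(-21/2) = 2/7.
[A_1PA_3] = ½·(1·(-15/14−0) + (-41/14)·(0−0) + (-6)·(0−(-15/14))) = ½·(-15/14 + 0 − 45/7) = -15/4, so the A_2-coordinate is 5/14.
[A_1A_2P] = ½·(1·(-3−(-15/14)) + (-3)·(-15/14−0) + (-41/14)·(0−(-3))) = ½·(-27/14 + 45/14 − 123/14) = -15/4, so the A_3-coordinate is 5/14.

(2/7, 5/14, 5/14)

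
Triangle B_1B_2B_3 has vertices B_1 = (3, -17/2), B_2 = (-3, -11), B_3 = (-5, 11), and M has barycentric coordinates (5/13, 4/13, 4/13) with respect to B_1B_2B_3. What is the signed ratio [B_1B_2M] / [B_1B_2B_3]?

4/13

The signed ratio [B_1B_2M]/[B_1B_2B_3] equals the barycentric coordinate of M at vertex B_3, which is 4/13.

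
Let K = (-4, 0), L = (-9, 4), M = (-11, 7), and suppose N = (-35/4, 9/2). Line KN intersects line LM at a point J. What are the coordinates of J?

Barycentric coordinates of N with respect to KLM: (1/4, 1/4, 1/2).
On side LM the K-coordinate is zero; dropping N's K-weight 1/4 and renormalizing the remaining 1/4 : 1/2 gives weights 1/3, 2/3 on L, M.
J = (1/3)·(-9, 4) + (2/3)·(-11, 7) = (-31/3, 6).

(-31/3, 6)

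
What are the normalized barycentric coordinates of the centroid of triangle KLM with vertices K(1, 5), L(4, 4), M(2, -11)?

(1/3, 1/3, 1/3)

The centroid is the average of the vertices, so each weight is 1/3.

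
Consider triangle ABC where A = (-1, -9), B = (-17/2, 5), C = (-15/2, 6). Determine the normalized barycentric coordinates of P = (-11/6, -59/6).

(1, 5/6, -5/6)

Signed area of the reference triangle: [ABC] = ½·((-1)·(5−6) + (-17/2)·(6−(-9)) + (-15/2)·(-9−5)) = ½·(1 − 255/2 + 105) = -43/4.
[PBC] = ½·((-11/6)·(5−6) + (-17/2)·(6−(-59/6)) + (-15/2)·(-59/6−5)) = ½·(11/6 − 1615/12 + 445/4) = -43/4, so the A-coordinate is (-43/4)/(-43/4) = 1.
[APC] = ½·((-1)·(-59/6−6) + (-11/6)·(6−(-9)) + (-15/2)·(-9−(-59/6))) = ½·(95/6 − 55/2 − 25/4) = -215/24, so the B-coordinate is 5/6.
[ABP] = ½·((-1)·(5−(-59/6)) + (-17/2)·(-59/6−(-9)) + (-11/6)·(-9−5)) = ½·(-89/6 + 85/12 + 77/3) = 215/24, so the C-coordinate is -5/6.
Check: 1 + 5/6 − 5/6 = 1.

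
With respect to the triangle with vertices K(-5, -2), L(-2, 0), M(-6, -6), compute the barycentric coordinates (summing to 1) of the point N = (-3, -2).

(-1/5, 4/5, 2/5)

Signed area of the reference triangle: [KLM] = ½·((-5)·(0−(-6)) + (-2)·(-6−(-2)) + (-6)·(-2−0)) = ½·(-30 + 8 + 12) = -5.
[NLM] = ½·((-3)·(0−(-6)) + (-2)·(-6−(-2)) + (-6)·(-2−0)) = ½·(-18 + 8 + 12) = 1, so the K-coordinate is 1/(-5) = -1/5.
[KNM] = ½·((-5)·(-2−(-6)) + (-3)·(-6−(-2)) + (-6)·(-2−(-2))) = ½·(-20 + 12 + 0) = -4, so the L-coordinate is 4/5.
[KLN] = ½·((-5)·(0−(-2)) + (-2)·(-2−(-2)) + (-3)·(-2−0)) = ½·(-10 + 0 + 6) = -2, so the M-coordinate is 2/5.
Check: -1/5 + 4/5 + 2/5 = 1.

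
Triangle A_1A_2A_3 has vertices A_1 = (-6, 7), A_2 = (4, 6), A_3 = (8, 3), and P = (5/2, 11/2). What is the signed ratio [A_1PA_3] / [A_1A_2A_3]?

1/2

[A_1A_2A_3] = ½·((-6)·(6−3) + 4·(3−7) + 8·(7−6)) = ½·(-18 − 16 + 8) = -13.
[A_1PA_3] = ½·((-6)·(11/2−3) + (5/2)·(3−7) + 8·(7−(11/2))) = ½·(-15 − 10 + 12) = -13/2, so the ratio is (-13/2)/(-13) = 1/2.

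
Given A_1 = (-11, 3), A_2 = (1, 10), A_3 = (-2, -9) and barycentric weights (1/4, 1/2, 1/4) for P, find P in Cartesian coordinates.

P = (1/4)·A_1 + (1/2)·A_2 + (1/4)·A_3.
x-coordinate: (1/4)·(-11) + (1/2)·1 + (1/4)·(-2) = -11/4.
y-coordinate: (1/4)·3 + (1/2)·10 + (1/4)·(-9) = 7/2.

(-11/4, 7/2)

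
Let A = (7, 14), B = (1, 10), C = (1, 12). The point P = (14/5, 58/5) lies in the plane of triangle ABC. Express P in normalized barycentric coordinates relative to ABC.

(3/10, 1/2, 1/5)

Signed area of the reference triangle: [ABC] = ½·(7·(10−12) + 1·(12−14) + 1·(14−10)) = ½·(-14 − 2 + 4) = -6.
[PBC] = ½·((14/5)·(10−12) + 1·(12−(58/5)) + 1·(58/5−10)) = ½·(-28/5 + 2/5 + 8/5) = -9/5, so the A-coordinate is (-9/5)/(-6) = 3/10.
[APC] = ½·(7·(58/5−12) + (14/5)·(12−14) + 1·(14−(58/5))) = ½·(-14/5 − 28/5 + 12/5) = -3, so the B-coordinate is 1/2.
[ABP] = ½·(7·(10−(58/5)) + 1·(58/5−14) + (14/5)·(14−10)) = ½·(-56/5 − 12/5 + 56/5) = -6/5, so the C-coordinate is 1/5.
Check: 3/10 + 1/2 + 1/5 = 1.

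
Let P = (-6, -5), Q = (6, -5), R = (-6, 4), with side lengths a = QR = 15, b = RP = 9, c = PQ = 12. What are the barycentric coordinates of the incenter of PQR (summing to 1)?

The incenter has barycentric coordinates proportional to the opposite side lengths: (15 : 9 : 12).
Normalizing by 15+9+12 = 36 gives (5/12, 1/4, 1/3).

(5/12, 1/4, 1/3)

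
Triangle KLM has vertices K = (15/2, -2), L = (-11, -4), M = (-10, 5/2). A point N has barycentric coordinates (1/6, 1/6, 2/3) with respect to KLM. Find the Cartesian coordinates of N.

(-29/4, 2/3)

N = (1/6)·K + (1/6)·L + (2/3)·M.
x-coordinate: (1/6)·(15/2) + (1/6)·(-11) + (2/3)·(-10) = -29/4.
y-coordinate: (1/6)·(-2) + (1/6)·(-4) + (2/3)·(5/2) = 2/3.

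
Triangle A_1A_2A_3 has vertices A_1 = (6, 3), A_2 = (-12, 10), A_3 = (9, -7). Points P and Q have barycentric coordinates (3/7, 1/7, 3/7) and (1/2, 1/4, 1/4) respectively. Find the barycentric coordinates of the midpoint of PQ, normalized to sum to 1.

(13/28, 11/56, 19/56)

Since both coordinate triples sum to 1, the midpoint's barycentrics are the componentwise average.
(3/7+1/2)/2 = 13/28; similarly 11/56 and 19/56.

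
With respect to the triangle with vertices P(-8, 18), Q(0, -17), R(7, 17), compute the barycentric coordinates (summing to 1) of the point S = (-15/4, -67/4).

(1/4, 1, -1/4)

Signed area of the reference triangle: [PQR] = ½·((-8)·(-17−17) + 0·(17−18) + 7·(18−(-17))) = ½·(272 + 0 + 245) = 517/2.
[SQR] = ½·((-15/4)·(-17−17) + 0·(17−(-67/4)) + 7·(-67/4−(-17))) = ½·(255/2 + 0 + 7/4) = 517/8, so the P-coordinate is (517/8)/(517/2) = 1/4.
[PSR] = ½·((-8)·(-67/4−17) + (-15/4)·(17−18) + 7·(18−(-67/4))) = ½·(270 + 15/4 + 973/4) = 517/2, so the Q-coordinate is 1.
[PQS] = ½·((-8)·(-17−(-67/4)) + 0·(-67/4−18) + (-15/4)·(18−(-17))) = ½·(2 + 0 − 525/4) = -517/8, so the R-coordinate is -1/4.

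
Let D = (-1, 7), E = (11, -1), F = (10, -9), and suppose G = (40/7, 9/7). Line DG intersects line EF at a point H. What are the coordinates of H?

(43/4, -3)

Barycentric coordinates of G with respect to DEF: (3/7, 3/7, 1/7).
On side EF the D-coordinate is zero; dropping G's D-weight 3/7 and renormalizing the remaining 3/7 : 1/7 gives weights 3/4, 1/4 on E, F.
H = (3/4)·(11, -1) + (1/4)·(10, -9) = (43/4, -3).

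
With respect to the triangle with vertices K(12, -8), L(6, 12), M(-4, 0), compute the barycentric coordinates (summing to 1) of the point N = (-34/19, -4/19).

(2/19, 1/19, 16/19)

Signed area of the reference triangle: [KLM] = ½·(12·(12−0) + 6·(0−(-8)) + (-4)·(-8−12)) = ½·(144 + 48 + 80) = 136.
[NLM] = ½·((-34/19)·(12−0) + 6·(0−(-4/19)) + (-4)·(-4/19−12)) = ½·(-408/19 + 24/19 + 928/19) = 272/19, so the K-coordinate is (272/19)/136 = 2/19.
[KNM] = ½·(12·(-4/19−0) + (-34/19)·(0−(-8)) + (-4)·(-8−(-4/19))) = ½·(-48/19 − 272/19 + 592/19) = 136/19, so the L-coordinate is 1/19.
[KLN] = ½·(12·(12−(-4/19)) + 6·(-4/19−(-8)) + (-34/19)·(-8−12)) = ½·(2784/19 + 888/19 + 680/19) = 2176/19, so the M-coordinate is 16/19.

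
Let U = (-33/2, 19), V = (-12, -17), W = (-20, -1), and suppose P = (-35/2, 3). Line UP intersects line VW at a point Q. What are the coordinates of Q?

Barycentric coordinates of P with respect to UVW: (1/3, 1/6, 1/2).
On side VW the U-coordinate is zero; dropping P's U-weight 1/3 and renormalizing the remaining 1/6 : 1/2 gives weights 1/4, 3/4 on V, W.
Q = (1/4)·(-12, -17) + (3/4)·(-20, -1) = (-18, -5).

(-18, -5)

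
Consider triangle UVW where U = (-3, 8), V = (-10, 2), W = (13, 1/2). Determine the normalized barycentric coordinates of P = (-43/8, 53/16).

Signed area of the reference triangle: [UVW] = ½·((-3)·(2−(1/2)) + (-10)·(1/2−8) + 13·(8−2)) = ½·(-9/2 + 75 + 78) = 297/4.
[PVW] = ½·((-43/8)·(2−(1/2)) + (-10)·(1/2−(53/16)) + 13·(53/16−2)) = ½·(-129/16 + 225/8 + 273/16) = 297/16, so the U-coordinate is (297/16)/(297/4) = 1/4.
[UPW] = ½·((-3)·(53/16−(1/2)) + (-43/8)·(1/2−8) + 13·(8−(53/16))) = ½·(-135/16 + 645/16 + 975/16) = 1485/32, so the V-coordinate is 5/8.
[UVP] = ½·((-3)·(2−(53/16)) + (-10)·(53/16−8) + (-43/8)·(8−2)) = ½·(63/16 + 375/8 − 129/4) = 297/32, so the W-coordinate is 1/8.

(1/4, 5/8, 1/8)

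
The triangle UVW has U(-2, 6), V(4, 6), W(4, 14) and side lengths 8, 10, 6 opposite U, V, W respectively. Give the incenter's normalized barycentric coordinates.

The incenter has barycentric coordinates proportional to the opposite side lengths: (8 : 10 : 6).
Normalizing by 8+10+6 = 24 gives (1/3, 5/12, 1/4).

(1/3, 5/12, 1/4)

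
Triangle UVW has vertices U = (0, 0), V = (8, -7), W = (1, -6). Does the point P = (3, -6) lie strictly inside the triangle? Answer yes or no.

Barycentric coordinates of P: (2/41, 12/41, 27/41).
The three coordinates are positive, positive, positive; a point is interior exactly when all three are positive.

yes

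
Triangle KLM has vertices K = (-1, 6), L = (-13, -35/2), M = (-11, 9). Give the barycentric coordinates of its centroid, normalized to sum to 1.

(1/3, 1/3, 1/3)

The centroid is the average of the vertices, so each weight is 1/3.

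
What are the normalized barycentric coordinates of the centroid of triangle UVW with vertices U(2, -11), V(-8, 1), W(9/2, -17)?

(1/3, 1/3, 1/3)

The centroid is the average of the vertices, so each weight is 1/3.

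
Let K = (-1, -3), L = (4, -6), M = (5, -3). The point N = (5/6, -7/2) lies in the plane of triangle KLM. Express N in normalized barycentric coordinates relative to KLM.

(2/3, 1/6, 1/6)

Signed area of the reference triangle: [KLM] = ½·((-1)·(-6−(-3)) + 4·(-3−(-3)) + 5·(-3−(-6))) = ½·(3 + 0 + 15) = 9.
[NLM] = ½·((5/6)·(-6−(-3)) + 4·(-3−(-7/2)) + 5·(-7/2−(-6))) = ½·(-5/2 + 2 + 25/2) = 6, so the K-coordinate is 6/9 = 2/3.
[KNM] = ½·((-1)·(-7/2−(-3)) + (5/6)·(-3−(-3)) + 5·(-3−(-7/2))) = ½·(1/2 + 0 + 5/2) = 3/2, so the L-coordinate is 1/6.
[KLN] = ½·((-1)·(-6−(-7/2)) + 4·(-7/2−(-3)) + (5/6)·(-3−(-6))) = ½·(5/2 − 2 + 5/2) = 3/2, so the M-coordinate is 1/6.
Check: 2/3 + 1/6 + 1/6 = 1.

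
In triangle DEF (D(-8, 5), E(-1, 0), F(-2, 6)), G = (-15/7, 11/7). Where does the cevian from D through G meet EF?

(-7/6, 1)

Barycentric coordinates of G with respect to DEF: (1/7, 5/7, 1/7).
On side EF the D-coordinate is zero; dropping G's D-weight 1/7 and renormalizing the remaining 5/7 : 1/7 gives weights 5/6, 1/6 on E, F.
H = (5/6)·(-1, 0) + (1/6)·(-2, 6) = (-7/6, 1).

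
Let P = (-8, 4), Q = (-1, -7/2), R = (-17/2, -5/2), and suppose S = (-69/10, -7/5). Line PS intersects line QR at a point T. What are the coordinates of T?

Barycentric coordinates of S with respect to PQR: (1/5, 1/5, 3/5).
On side QR the P-coordinate is zero; dropping S's P-weight 1/5 and renormalizing the remaining 1/5 : 3/5 gives weights 1/4, 3/4 on Q, R.
T = (1/4)·(-1, -7/2) + (3/4)·(-17/2, -5/2) = (-53/8, -11/4).

(-53/8, -11/4)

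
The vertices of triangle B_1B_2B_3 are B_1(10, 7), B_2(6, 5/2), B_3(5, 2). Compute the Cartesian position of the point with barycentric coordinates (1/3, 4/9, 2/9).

M = (1/3)·B_1 + (4/9)·B_2 + (2/9)·B_3.
x-coordinate: (1/3)·10 + (4/9)·6 + (2/9)·5 = 64/9.
y-coordinate: (1/3)·7 + (4/9)·(5/2) + (2/9)·2 = 35/9.

(64/9, 35/9)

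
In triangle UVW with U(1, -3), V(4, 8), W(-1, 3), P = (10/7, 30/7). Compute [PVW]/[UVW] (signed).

1/7

[UVW] = ½·(1·(8−3) + 4·(3−(-3)) + (-1)·(-3−8)) = ½·(5 + 24 + 11) = 20.
[PVW] = ½·((10/7)·(8−3) + 4·(3−(30/7)) + (-1)·(30/7−8)) = ½·(50/7 − 36/7 + 26/7) = 20/7, so the ratio is (20/7)/20 = 1/7.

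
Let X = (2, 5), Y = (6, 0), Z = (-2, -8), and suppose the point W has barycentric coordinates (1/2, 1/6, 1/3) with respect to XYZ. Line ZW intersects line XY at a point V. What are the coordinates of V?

(3, 15/4)

Line ZW meets XY where the Z-coordinate vanishes; zeroing W's Z-weight and renormalizing leaves X, Y-weights 1/2 : 1/6 → (3/4, 1/4).
So V = (3/4)·X + (1/4)·Y = (3, 15/4).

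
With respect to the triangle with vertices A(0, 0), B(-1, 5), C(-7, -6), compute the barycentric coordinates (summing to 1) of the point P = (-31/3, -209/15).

Signed area of the reference triangle: [ABC] = ½·(0·(5−(-6)) + (-1)·(-6−0) + (-7)·(0−5)) = ½·(0 + 6 + 35) = 41/2.
[PBC] = ½·((-31/3)·(5−(-6)) + (-1)·(-6−(-209/15)) + (-7)·(-209/15−5)) = ½·(-341/3 − 119/15 + 1988/15) = 82/15, so the A-coordinate is (82/15)/(41/2) = 4/15.
[APC] = ½·(0·(-209/15−(-6)) + (-31/3)·(-6−0) + (-7)·(0−(-209/15))) = ½·(0 + 62 − 1463/15) = -533/30, so the B-coordinate is -13/15.
[ABP] = ½·(0·(5−(-209/15)) + (-1)·(-209/15−0) + (-31/3)·(0−5)) = ½·(0 + 209/15 + 155/3) = 164/5, so the C-coordinate is 8/5.
Check: 4/15 − 13/15 + 8/5 = 1.

(4/15, -13/15, 8/5)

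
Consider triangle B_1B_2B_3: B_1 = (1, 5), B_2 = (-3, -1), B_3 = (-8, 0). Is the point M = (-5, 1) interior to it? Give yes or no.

Barycentric coordinates of M: (4/17, 3/17, 10/17).
The three coordinates are positive, positive, positive; a point is interior exactly when all three are positive.

yes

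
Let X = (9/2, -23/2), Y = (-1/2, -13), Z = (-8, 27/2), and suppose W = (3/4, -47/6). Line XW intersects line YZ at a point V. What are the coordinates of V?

Barycentric coordinates of W with respect to XYZ: (1/2, 1/3, 1/6).
On side YZ the X-coordinate is zero; dropping W's X-weight 1/2 and renormalizing the remaining 1/3 : 1/6 gives weights 2/3, 1/3 on Y, Z.
V = (2/3)·(-1/2, -13) + (1/3)·(-8, 27/2) = (-3, -25/6).

(-3, -25/6)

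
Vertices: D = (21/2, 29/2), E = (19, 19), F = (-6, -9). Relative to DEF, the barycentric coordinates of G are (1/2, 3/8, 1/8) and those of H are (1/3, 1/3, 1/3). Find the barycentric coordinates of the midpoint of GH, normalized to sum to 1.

Since both coordinate triples sum to 1, the midpoint's barycentrics are the componentwise average.
(1/2+1/3)/2 = 5/12; similarly 17/48 and 11/48.

(5/12, 17/48, 11/48)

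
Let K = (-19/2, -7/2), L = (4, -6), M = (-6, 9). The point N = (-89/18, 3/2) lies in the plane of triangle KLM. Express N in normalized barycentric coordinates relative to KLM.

(1/3, 2/9, 4/9)

Signed area of the reference triangle: [KLM] = ½·((-19/2)·(-6−9) + 4·(9−(-7/2)) + (-6)·(-7/2−(-6))) = ½·(285/2 + 50 − 15) = 355/4.
[NLM] = ½·((-89/18)·(-6−9) + 4·(9−(3/2)) + (-6)·(3/2−(-6))) = ½·(445/6 + 30 − 45) = 355/12, so the K-coordinate is (355/12)/(355/4) = 1/3.
[KNM] = ½·((-19/2)·(3/2−9) + (-89/18)·(9−(-7/2)) + (-6)·(-7/2−(3/2))) = ½·(285/4 − 2225/36 + 30) = 355/18, so the L-coordinate is 2/9.
[KLN] = ½·((-19/2)·(-6−(3/2)) + 4·(3/2−(-7/2)) + (-89/18)·(-7/2−(-6))) = ½·(285/4 + 20 − 445/36) = 355/9, so the M-coordinate is 4/9.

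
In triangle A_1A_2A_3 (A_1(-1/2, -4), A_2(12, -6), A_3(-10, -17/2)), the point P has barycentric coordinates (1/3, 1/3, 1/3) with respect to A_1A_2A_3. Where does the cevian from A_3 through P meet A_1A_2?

Line A_3P meets A_1A_2 where the A_3-coordinate vanishes; zeroing P's A_3-weight and renormalizing leaves A_1, A_2-weights 1/3 : 1/3 → (1/2, 1/2).
So Q = (1/2)·A_1 + (1/2)·A_2 = (23/4, -5).

(23/4, -5)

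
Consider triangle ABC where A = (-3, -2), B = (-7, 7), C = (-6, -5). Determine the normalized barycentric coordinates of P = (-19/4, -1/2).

(1/2, 1/4, 1/4)

Signed area of the reference triangle: [ABC] = ½·((-3)·(7−(-5)) + (-7)·(-5−(-2)) + (-6)·(-2−7)) = ½·(-36 + 21 + 54) = 39/2.
[PBC] = ½·((-19/4)·(7−(-5)) + (-7)·(-5−(-1/2)) + (-6)·(-1/2−7)) = ½·(-57 + 63/2 + 45) = 39/4, so the A-coordinate is (39/4)/(39/2) = 1/2.
[APC] = ½·((-3)·(-1/2−(-5)) + (-19/4)·(-5−(-2)) + (-6)·(-2−(-1/2))) = ½·(-27/2 + 57/4 + 9) = 39/8, so the B-coordinate is 1/4.
[ABP] = ½·((-3)·(7−(-1/2)) + (-7)·(-1/2−(-2)) + (-19/4)·(-2−7)) = ½·(-45/2 − 21/2 + 171/4) = 39/8, so the C-coordinate is 1/4.
Check: 1/2 + 1/4 + 1/4 = 1.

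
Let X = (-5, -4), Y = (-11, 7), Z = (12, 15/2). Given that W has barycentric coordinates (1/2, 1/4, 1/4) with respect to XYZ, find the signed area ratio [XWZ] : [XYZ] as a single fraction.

The signed ratio [XWZ]/[XYZ] equals the barycentric coordinate of W at vertex Y, which is 1/4.

1/4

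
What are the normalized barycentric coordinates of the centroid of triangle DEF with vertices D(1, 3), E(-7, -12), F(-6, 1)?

The centroid is the average of the vertices, so each weight is 1/3.

(1/3, 1/3, 1/3)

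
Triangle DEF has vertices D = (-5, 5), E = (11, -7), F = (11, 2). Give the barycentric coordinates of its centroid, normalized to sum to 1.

The centroid is the average of the vertices, so each weight is 1/3.

(1/3, 1/3, 1/3)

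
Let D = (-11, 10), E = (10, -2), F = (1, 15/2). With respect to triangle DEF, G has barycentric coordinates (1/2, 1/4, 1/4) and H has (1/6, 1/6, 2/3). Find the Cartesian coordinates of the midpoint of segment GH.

Barycentric coordinates of the midpoint are the average: (1/3, 5/24, 11/24).
Converting: (1/3)·D + (5/24)·E + (11/24)·F = (-9/8, 305/48).

(-9/8, 305/48)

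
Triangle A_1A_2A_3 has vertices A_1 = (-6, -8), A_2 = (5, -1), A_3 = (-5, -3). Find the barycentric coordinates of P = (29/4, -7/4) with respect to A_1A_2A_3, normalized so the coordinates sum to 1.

(1/4, 5/4, -1/2)

Signed area of the reference triangle: [A_1A_2A_3] = ½·((-6)·(-1−(-3)) + 5·(-3−(-8)) + (-5)·(-8−(-1))) = ½·(-12 + 25 + 35) = 24.
[PA_2A_3] = ½·((29/4)·(-1−(-3)) + 5·(-3−(-7/4)) + (-5)·(-7/4−(-1))) = ½·(29/2 − 25/4 + 15/4) = 6, so the A_1-coordinate is 6/24 = 1/4.
[A_1PA_3] = ½·((-6)·(-7/4−(-3)) + (29/4)·(-3−(-8)) + (-5)·(-8−(-7/4))) = ½·(-15/2 + 145/4 + 125/4) = 30, so the A_2-coordinate is 5/4.
[A_1A_2P] = ½·((-6)·(-1−(-7/4)) + 5·(-7/4−(-8)) + (29/4)·(-8−(-1))) = ½·(-9/2 + 125/4 − 203/4) = -12, so the A_3-coordinate is -1/2.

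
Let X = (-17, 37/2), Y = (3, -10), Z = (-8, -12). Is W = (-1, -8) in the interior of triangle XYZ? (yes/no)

Barycentric coordinates of W: (60/707, 499/707, 148/707).
The three coordinates are positive, positive, positive; a point is interior exactly when all three are positive.

yes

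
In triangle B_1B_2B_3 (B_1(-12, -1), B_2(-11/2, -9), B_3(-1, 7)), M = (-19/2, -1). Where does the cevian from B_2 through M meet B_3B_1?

(-61/6, 1/3)

Barycentric coordinates of M with respect to B_1B_2B_3: (5/7, 1/7, 1/7).
On side B_3B_1 the B_2-coordinate is zero; dropping M's B_2-weight 1/7 and renormalizing the remaining 1/7 : 5/7 gives weights 1/6, 5/6 on B_3, B_1.
N = (1/6)·(-1, 7) + (5/6)·(-12, -1) = (-61/6, 1/3).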